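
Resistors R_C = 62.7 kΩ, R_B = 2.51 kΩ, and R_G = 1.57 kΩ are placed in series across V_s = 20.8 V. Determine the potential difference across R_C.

Series total: ΣR = 62.7 + 2.51 + 1.57 = 66.78 kΩ.
By the voltage-divider rule, V = 20.8 × 62.70/66.78 = 19.53 V.

V ≈ 19.5 V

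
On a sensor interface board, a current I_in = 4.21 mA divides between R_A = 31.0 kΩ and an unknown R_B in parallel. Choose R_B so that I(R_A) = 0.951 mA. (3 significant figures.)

Two-branch current divider: I_A = I_in · R_B/(R_A + R_B).
With f = 0.2259, R_B = R_A · f/(1−f) = 31.0 × 0.2918 = 9.046 kΩ.

R_B ≈ 9.05 kΩ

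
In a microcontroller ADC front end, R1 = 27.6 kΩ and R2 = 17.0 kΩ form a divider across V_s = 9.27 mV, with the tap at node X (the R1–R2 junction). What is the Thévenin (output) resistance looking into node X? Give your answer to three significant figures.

With V_s suppressed (replaced by a short), R_th = R1 ‖ R2 = (27.60 × 17.0)/(27.60 + 17.0) = 10.52 kΩ.

R_th ≈ 10.5 kΩ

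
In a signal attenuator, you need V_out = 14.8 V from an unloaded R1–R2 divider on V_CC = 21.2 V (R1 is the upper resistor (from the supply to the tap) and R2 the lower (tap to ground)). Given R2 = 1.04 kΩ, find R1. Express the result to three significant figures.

V_out/V_CC = R2/(R1+R2) = 0.6981.
Rearranging, R1 = R2·(1−k)/k = 1.04 × 0.4324 = 0.4497 kΩ.

R1 ≈ 0.450 kΩ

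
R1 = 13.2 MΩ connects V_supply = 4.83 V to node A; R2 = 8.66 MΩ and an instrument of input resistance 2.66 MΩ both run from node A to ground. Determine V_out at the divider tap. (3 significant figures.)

R2 ‖ R_L = (8.66 × 2.66)/(8.66 + 2.66) = 2.035 MΩ.
Voltage divider with the loaded lower leg: V_out = 4.83 × 2.035/(13.2 + 2.035) = 4.83 × 0.1336 = 0.6451 V.
(Unloaded it would be 1.91 V; the load pulls it down.)

V_out ≈ 0.645 V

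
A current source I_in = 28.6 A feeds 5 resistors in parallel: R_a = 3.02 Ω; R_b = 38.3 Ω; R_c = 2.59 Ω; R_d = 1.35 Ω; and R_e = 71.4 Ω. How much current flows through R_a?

I ≈ 6.32 A

Conductances: ΣG = 1/3.02 + 1/38.3 + 1/2.59 + 1/1.35 + 1/71.4 = 1.498 (1/Ω).
Current divider: I(R_a) = I_in · G_k/ΣG = 28.6 × (0.3311/1.498) = 28.6 × 0.2210 = 6.322 A.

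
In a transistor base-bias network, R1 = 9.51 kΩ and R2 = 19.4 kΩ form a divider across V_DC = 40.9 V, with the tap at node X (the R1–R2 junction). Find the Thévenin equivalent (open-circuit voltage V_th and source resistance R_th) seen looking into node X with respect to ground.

V_th ≈ 27.4 V, R_th ≈ 6.38 kΩ

Open-circuit (no load on X): V_th = V_DC · R2/(R1 + R2) = 40.9 × 19.4/(9.510 + 19.4) = 27.45 V.
Zeroing V_DC shorts the top of R1 to ground, so R_th = R1 ‖ R2 = 6.382 kΩ.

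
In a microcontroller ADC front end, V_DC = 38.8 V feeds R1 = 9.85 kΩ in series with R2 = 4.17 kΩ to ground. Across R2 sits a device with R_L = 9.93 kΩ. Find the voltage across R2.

V_out ≈ 8.91 V

R2 ‖ R_L = (4.17 × 9.93)/(4.17 + 9.93) = 2.937 kΩ.
Now apply the divider: V_out = 38.8 × 0.2297 = 8.911 V.
(Unloaded it would be 11.5 V; the load pulls it down.)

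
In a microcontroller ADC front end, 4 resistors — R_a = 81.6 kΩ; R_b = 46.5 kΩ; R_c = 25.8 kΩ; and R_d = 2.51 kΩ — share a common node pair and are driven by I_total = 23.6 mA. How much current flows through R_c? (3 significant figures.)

ΣG = 1/81.6 + 1/46.5 + 1/25.8 + 1/2.51 = 0.4709.
R_c takes the fraction G_k/ΣG = 0.03876/0.4709 = 0.08231, so I = 23.6 × 0.08231 = 1.942 mA.

I ≈ 1.94 mA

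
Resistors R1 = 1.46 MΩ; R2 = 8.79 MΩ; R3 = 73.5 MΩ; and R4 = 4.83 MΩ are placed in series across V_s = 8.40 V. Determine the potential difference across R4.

Total series resistance ΣR = 1.46 + 8.79 + 73.5 + 4.83 = 88.58 MΩ.
By the voltage-divider rule, V = 8.40 × 4.830/88.58 = 0.4580 V.

V ≈ 0.458 V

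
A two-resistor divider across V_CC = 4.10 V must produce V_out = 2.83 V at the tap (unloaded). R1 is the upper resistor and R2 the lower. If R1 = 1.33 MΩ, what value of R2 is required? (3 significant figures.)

The divider ratio is R2/(R1+R2) = 2.83/4.10 = 0.6902.
R2 = R1 · 0.6902/(1 − 0.6902) = 2.964 MΩ.

R2 ≈ 2.96 MΩ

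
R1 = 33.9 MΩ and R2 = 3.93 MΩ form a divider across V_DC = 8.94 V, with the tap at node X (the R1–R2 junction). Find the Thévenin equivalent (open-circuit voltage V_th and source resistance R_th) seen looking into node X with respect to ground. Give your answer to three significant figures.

V_th ≈ 0.929 V, R_th ≈ 3.52 MΩ

V_th is the unloaded tap voltage: V_DC · R2/(R1+R2) = 8.94 × 0.1039 = 0.9287 V.
Looking into X with the source shorted: R_th = R1·R2/(R1+R2) = 33.90 × 3.93/37.83 = 3.522 MΩ.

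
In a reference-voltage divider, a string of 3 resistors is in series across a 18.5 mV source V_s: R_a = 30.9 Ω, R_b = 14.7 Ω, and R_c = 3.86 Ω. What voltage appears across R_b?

V ≈ 5.50 mV

ΣR = 30.9 + 14.7 + 3.86 = 49.46 Ω.
Voltage divider: V = V_s · (14.70 / 49.46) = 18.5 × 0.2972 = 5.498 mV.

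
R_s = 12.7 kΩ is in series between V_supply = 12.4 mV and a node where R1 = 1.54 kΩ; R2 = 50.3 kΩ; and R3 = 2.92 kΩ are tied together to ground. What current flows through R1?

Parallel bank: R_p = 1/(1/1.54 + 1/50.3 + 1/2.92) = 0.9884 kΩ.
V_A by voltage divider: V_A = 12.4 × 0.9884/(12.7 + 0.9884) = 0.8954 mV.
I(R1) = V_A / R1 = 0.8954/1.54 = 0.5814 µA.

I ≈ 0.581 µA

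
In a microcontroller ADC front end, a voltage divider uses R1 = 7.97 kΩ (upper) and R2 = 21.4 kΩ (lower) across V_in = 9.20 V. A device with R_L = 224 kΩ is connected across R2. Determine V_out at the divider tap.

V_out ≈ 6.53 V

First combine the lower leg with the load: R2 ‖ R_L = 19.53 kΩ.
Then V_out = V_in · R2'/(R1 + R2') = 9.20 × 19.53/27.50 = 6.534 V.
(Unloaded it would be 6.70 V; the load pulls it down.)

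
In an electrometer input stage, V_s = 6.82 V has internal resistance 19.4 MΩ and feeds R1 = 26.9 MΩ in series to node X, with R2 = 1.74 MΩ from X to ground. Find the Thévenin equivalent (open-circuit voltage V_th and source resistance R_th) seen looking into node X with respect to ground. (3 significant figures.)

V_th ≈ 0.247 V, R_th ≈ 1.68 MΩ

R1' = 19.4 + 26.9 = 46.30 MΩ (source resistance + R1).
Open-circuit (no load on X): V_th = V_s · R2/(R1' + R2) = 6.82 × 1.74/(46.30 + 1.74) = 0.2470 V.
Zeroing V_s shorts the top of R1' to ground, so R_th = R1' ‖ R2 = 1.677 MΩ.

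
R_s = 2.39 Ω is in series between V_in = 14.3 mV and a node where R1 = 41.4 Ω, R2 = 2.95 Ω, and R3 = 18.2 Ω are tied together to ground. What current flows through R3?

Combine the parallel branches: R_p = (1/41.4 + 1/2.95 + 1/18.2)⁻¹ = 2.392 Ω.
V_A by voltage divider: V_A = 14.3 × 2.392/(2.39 + 2.392) = 7.153 mV.
Branch current I = V_A/R3 = 7.153/18.2 = 0.3930 mA.

I ≈ 0.393 mA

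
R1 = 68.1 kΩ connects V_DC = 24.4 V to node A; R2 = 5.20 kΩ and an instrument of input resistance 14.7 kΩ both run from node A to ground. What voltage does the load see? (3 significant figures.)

The load sits in parallel with R2, giving an effective lower resistance R2' = R2·R_L/(R2+R_L) = 3.841 kΩ.
Then V_out = V_DC · R2'/(R1 + R2') = 24.4 × 3.841/71.94 = 1.303 V.
(Unloaded it would be 1.73 V; the load pulls it down.)

V_out ≈ 1.30 V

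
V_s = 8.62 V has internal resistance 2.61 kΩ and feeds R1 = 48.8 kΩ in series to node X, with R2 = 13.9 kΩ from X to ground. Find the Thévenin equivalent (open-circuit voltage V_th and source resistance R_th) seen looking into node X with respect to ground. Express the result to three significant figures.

R1' = 2.61 + 48.8 = 51.41 kΩ (source resistance + R1).
Open-circuit (no load on X): V_th = V_s · R2/(R1' + R2) = 8.62 × 13.9/(51.41 + 13.9) = 1.835 V.
Zeroing V_s shorts the top of R1' to ground, so R_th = R1' ‖ R2 = 10.94 kΩ.

V_th ≈ 1.83 V, R_th ≈ 10.9 kΩ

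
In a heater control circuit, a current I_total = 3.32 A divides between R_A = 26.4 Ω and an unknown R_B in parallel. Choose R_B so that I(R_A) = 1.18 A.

In a two-way split, I_A/I_total = R_B/(R_A + R_B).
1.18/3.32 = R_B/(R_A + R_B) → R_B = R_A · (0.3554)/(1 − 0.3554) = 26.4 × 0.5514 = 14.56 Ω.

R_B ≈ 14.6 Ω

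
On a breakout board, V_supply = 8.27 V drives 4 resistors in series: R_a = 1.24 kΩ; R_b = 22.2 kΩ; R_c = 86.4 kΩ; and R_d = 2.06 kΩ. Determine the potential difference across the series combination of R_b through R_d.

V ≈ 8.18 V

Total series resistance ΣR = 1.24 + 22.2 + 86.4 + 2.06 = 111.9 kΩ.
R_{R_b..R_d} = 22.2 + 86.4 + 2.06 = 110.7 kΩ.
Voltage divider: V = V_supply · (110.7 / 111.9) = 8.27 × 0.9889 = 8.178 V.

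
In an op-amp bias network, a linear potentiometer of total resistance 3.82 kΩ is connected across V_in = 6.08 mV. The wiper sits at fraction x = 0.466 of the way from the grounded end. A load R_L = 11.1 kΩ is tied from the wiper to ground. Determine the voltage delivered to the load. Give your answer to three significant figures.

V_out ≈ 2.61 mV

The pot divides into 2.040 kΩ above the wiper and 1.780 kΩ below.
(x·R_p) ‖ R_L = 1.534 kΩ.
Then V_out = V_in · 1.534/(2.040 + 1.534) = 2.610 mV.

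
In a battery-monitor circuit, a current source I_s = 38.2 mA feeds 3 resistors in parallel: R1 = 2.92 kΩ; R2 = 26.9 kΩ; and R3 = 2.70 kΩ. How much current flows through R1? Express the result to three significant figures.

I ≈ 17.4 mA

Conductances: ΣG = 1/2.92 + 1/26.9 + 1/2.70 = 0.7500 (1/kΩ).
R1 takes the fraction G_k/ΣG = 0.3425/0.7500 = 0.4566, so I = 38.2 × 0.4566 = 17.44 mA.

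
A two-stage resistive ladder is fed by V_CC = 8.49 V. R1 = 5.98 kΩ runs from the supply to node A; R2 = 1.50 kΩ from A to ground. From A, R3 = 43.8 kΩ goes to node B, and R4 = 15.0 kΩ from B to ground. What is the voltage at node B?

V_B ≈ 0.426 V

Looking into the second stage from A: R3 + R4 = 58.80 kΩ appears in parallel with R2.
R2 ‖ (R3+R4) = 1.463 kΩ.
First divider: V_A = V_CC · 1.463/(5.98 + 1.463) = 1.669 V.
Then the unloaded second divider: V_B = V_A × R4/(R3+R4) = 1.669 × 0.2551 = 0.4256 V.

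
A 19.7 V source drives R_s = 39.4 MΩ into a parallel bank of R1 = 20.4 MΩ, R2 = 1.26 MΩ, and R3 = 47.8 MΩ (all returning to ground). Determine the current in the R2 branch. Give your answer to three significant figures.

I ≈ 0.446 µA

Parallel bank: R_p = 1/(1/20.4 + 1/1.26 + 1/47.8) = 1.158 MΩ.
Node voltage V_A = V_in · R_p/(R_s + R_p) = 19.7 × 0.02855 = 0.5624 V.
Branch current I = V_A/R2 = 0.5624/1.26 = 0.4464 µA.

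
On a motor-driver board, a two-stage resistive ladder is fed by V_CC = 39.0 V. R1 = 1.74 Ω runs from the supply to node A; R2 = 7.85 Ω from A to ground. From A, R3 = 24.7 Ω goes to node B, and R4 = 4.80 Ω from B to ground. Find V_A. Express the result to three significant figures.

V_A ≈ 30.5 V

The second stage (R3 + R4 = 29.50 Ω) loads node A in parallel with R2.
R2 ‖ (R3+R4) = 6.200 Ω.
So V_A = 39.0 × 0.7809 = 30.45 V.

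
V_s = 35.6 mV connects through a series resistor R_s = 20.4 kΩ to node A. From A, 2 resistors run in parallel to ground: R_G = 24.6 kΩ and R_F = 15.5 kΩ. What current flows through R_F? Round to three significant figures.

Equivalent of the parallel group: R_p = 9.509 kΩ.
V_A = 35.6 × 9.509/29.91 = 11.32 mV.
I(R_F) = V_A / R_F = 11.32/15.5 = 0.7302 µA.

I ≈ 0.730 µA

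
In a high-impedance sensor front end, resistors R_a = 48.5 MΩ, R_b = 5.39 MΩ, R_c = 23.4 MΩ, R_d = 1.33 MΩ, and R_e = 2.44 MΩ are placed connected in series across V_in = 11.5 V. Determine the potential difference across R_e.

ΣR = 48.5 + 5.39 + 23.4 + 1.33 + 2.44 = 81.06 MΩ.
By the voltage-divider rule, V = 11.5 × 2.440/81.06 = 0.3462 V.

V ≈ 0.346 V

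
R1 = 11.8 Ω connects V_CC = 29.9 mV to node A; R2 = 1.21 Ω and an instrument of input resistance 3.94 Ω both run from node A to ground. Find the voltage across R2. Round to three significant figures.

R2 ‖ R_L = (1.21 × 3.94)/(1.21 + 3.94) = 0.9257 Ω.
Voltage divider with the loaded lower leg: V_out = 29.9 × 0.9257/(11.8 + 0.9257) = 29.9 × 0.07274 = 2.175 mV.

V_out ≈ 2.18 mV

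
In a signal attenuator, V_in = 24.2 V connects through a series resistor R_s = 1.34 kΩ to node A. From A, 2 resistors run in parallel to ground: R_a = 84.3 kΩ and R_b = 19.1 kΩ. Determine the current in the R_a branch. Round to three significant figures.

I ≈ 0.264 mA

Equivalent of the parallel group: R_p = 15.57 kΩ.
Node voltage V_A = V_in · R_p/(R_s + R_p) = 24.2 × 0.9208 = 22.28 V.
Branch current I = V_A/R_a = 22.28/84.3 = 0.2643 mA.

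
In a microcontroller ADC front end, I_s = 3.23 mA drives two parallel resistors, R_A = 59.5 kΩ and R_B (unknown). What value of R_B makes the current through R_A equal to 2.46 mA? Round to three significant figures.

R_B ≈ 190 kΩ

Two-branch current divider: I_A = I_s · R_B/(R_A + R_B).
With f = 0.7616, R_B = R_A · f/(1−f) = 59.5 × 3.195 = 190.1 kΩ.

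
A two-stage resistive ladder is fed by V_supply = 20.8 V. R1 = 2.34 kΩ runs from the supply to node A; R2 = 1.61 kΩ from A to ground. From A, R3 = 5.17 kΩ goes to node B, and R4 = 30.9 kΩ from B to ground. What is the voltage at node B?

V_B ≈ 7.08 V

The second stage (R3 + R4 = 36.07 kΩ) loads node A in parallel with R2.
R2 ‖ (R3+R4) = 1.541 kΩ.
So V_A = 20.8 × 0.3971 = 8.260 V.
V_B = V_A × 0.8567 = 7.076 V.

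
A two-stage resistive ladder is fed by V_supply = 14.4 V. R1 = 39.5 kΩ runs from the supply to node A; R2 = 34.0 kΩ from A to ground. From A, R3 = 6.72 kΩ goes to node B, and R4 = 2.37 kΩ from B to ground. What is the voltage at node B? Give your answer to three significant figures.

Node A sees R2 in parallel with the series input of stage 2, R3 + R4 = 9.090 kΩ.
R2 ‖ (R3+R4) = 7.172 kΩ.
First divider: V_A = V_supply · 7.172/(39.5 + 7.172) = 2.213 V.
Then the unloaded second divider: V_B = V_A × R4/(R3+R4) = 2.213 × 0.2607 = 0.5770 V.

V_B ≈ 0.577 V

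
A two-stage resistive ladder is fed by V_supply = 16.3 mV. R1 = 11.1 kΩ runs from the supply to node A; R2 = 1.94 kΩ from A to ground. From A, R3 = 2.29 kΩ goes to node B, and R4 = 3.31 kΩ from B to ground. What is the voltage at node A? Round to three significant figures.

V_A ≈ 1.87 mV

The second stage (R3 + R4 = 5.600 kΩ) loads node A in parallel with R2.
R2 ‖ (R3+R4) = 1.441 kΩ.
First divider: V_A = V_supply · 1.441/(11.1 + 1.441) = 1.873 mV.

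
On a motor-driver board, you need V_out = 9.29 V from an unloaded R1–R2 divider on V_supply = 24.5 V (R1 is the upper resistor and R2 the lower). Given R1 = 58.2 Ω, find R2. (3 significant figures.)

R2 ≈ 35.5 Ω

V_out/V_supply = R2/(R1+R2) = 0.3792.
R2 = R1 · 0.3792/(1 − 0.3792) = 35.55 Ω.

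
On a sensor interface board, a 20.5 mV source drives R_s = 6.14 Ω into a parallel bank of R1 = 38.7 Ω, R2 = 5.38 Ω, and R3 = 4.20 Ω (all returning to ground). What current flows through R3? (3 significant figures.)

Parallel bank: R_p = 1/(1/38.7 + 1/5.38 + 1/4.20) = 2.223 Ω.
Node voltage V_A = V_s · R_p/(R_s + R_p) = 20.5 × 0.2658 = 5.449 mV.
I(R3) = V_A / R3 = 5.449/4.20 = 1.297 mA.

I ≈ 1.30 mA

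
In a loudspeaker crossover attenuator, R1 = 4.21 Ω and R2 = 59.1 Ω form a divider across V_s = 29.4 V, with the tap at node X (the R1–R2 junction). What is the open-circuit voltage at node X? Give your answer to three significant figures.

Open-circuit (no load on X): V_th = V_s · R2/(R1 + R2) = 29.4 × 59.1/(4.210 + 59.1) = 27.44 V.

V_th ≈ 27.4 V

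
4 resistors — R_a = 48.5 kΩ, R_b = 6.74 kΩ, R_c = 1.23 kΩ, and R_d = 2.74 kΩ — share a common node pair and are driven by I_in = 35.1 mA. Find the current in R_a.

I ≈ 0.537 mA

ΣG = 1/48.5 + 1/6.74 + 1/1.23 + 1/2.74 = 1.347.
By the current-divider rule, I = I_in · G_k/ΣG = 35.1 × 0.01531 = 0.5373 mA.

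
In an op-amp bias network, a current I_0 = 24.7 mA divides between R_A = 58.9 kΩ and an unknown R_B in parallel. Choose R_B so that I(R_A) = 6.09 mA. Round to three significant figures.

R_B ≈ 19.3 kΩ

Two-branch current divider: I_A = I_0 · R_B/(R_A + R_B).
With f = 0.2466, R_B = R_A · f/(1−f) = 58.9 × 0.3272 = 19.27 kΩ.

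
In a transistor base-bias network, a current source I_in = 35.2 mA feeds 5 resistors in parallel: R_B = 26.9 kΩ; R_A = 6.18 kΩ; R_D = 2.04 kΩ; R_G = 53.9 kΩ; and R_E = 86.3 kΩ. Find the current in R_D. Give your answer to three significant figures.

I ≈ 24.0 mA

ΣG = 1/26.9 + 1/6.18 + 1/2.04 + 1/53.9 + 1/86.3 = 0.7193.
By the current-divider rule, I = I_in · G_k/ΣG = 35.2 × 0.6815 = 23.99 mA.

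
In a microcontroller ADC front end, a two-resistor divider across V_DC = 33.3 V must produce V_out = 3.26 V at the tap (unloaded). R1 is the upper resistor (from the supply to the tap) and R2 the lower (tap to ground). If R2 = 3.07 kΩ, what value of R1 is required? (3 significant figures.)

R1 ≈ 28.3 kΩ

The divider ratio is R2/(R1+R2) = 3.26/33.3 = 0.09790.
R1 = R2·(1/k − 1) = 3.07 × 9.215 = 28.29 kΩ.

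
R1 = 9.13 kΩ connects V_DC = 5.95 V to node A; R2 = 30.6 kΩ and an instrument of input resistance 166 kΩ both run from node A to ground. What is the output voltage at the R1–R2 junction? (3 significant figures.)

First combine the lower leg with the load: R2 ‖ R_L = 25.84 kΩ.
Then V_out = V_DC · R2'/(R1 + R2') = 5.95 × 25.84/34.97 = 4.396 V.

V_out ≈ 4.40 V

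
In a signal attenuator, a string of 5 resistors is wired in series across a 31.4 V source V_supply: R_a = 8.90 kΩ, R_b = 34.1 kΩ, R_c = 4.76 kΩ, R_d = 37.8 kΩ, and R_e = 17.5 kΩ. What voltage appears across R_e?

V ≈ 5.33 V

ΣR = 8.90 + 34.1 + 4.76 + 37.8 + 17.5 = 103.1 kΩ.
Voltage divider: V = V_supply · (17.50 / 103.1) = 31.4 × 0.1698 = 5.332 V.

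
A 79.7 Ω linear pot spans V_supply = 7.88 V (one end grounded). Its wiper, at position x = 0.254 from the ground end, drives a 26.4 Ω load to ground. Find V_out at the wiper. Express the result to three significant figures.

V_out ≈ 1.27 V

Lower segment x·R_p = 20.24 Ω; upper segment (1−x)·R_p = 59.46 Ω.
(x·R_p) ‖ R_L = 11.46 Ω.
Loaded-divider output: V_out = 7.88 × 0.1616 = 1.273 V.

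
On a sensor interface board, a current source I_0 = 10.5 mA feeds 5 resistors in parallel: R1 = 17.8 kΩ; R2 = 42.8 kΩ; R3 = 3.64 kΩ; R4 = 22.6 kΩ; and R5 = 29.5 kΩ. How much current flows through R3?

I ≈ 6.67 mA

Conductances: ΣG = 1/17.8 + 1/42.8 + 1/3.64 + 1/22.6 + 1/29.5 = 0.4324 (1/kΩ).
By the current-divider rule, I = I_0 · G_k/ΣG = 10.5 × 0.6353 = 6.671 mA.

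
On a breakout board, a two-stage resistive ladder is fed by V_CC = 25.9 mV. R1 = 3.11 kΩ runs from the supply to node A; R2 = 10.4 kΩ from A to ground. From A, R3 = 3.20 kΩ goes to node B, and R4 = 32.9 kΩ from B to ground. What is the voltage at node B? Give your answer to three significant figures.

V_B ≈ 17.0 mV

Node A sees R2 in parallel with the series input of stage 2, R3 + R4 = 36.10 kΩ.
R2 ‖ (R3+R4) = 8.074 kΩ.
So V_A = 25.9 × 0.7219 = 18.70 mV.
Stage 2 is unloaded, so V_B = V_A · R4/(R3+R4) = 18.70 × 32.9/36.10 = 17.04 mV.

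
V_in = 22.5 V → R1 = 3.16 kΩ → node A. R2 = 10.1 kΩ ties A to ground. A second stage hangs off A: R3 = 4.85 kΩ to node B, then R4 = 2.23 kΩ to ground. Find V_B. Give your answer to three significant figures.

Node A sees R2 in parallel with the series input of stage 2, R3 + R4 = 7.080 kΩ.
R2 ‖ (R3+R4) = 4.162 kΩ.
V_A = 22.5 × 4.162/(3.16 + 4.162) = 12.79 V.
Stage 2 is unloaded, so V_B = V_A · R4/(R3+R4) = 12.79 × 2.23/7.080 = 4.028 V.

V_B ≈ 4.03 V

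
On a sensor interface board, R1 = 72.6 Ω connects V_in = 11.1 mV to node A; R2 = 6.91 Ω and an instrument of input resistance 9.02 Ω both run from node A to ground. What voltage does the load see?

The load sits in parallel with R2, giving an effective lower resistance R2' = R2·R_L/(R2+R_L) = 3.913 Ω.
Voltage divider with the loaded lower leg: V_out = 11.1 × 3.913/(72.6 + 3.913) = 11.1 × 0.05114 = 0.5676 mV.
(Unloaded it would be 0.965 mV; the load pulls it down.)

V_out ≈ 0.568 mV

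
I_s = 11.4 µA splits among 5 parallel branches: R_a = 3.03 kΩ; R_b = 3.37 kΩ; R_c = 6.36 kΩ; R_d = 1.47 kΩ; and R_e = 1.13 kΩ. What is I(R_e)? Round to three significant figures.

ΣG = 1/3.03 + 1/3.37 + 1/6.36 + 1/1.47 + 1/1.13 = 2.349.
Current divider: I(R_e) = I_s · G_k/ΣG = 11.4 × (0.8850/2.349) = 11.4 × 0.3767 = 4.294 µA.

I ≈ 4.29 µA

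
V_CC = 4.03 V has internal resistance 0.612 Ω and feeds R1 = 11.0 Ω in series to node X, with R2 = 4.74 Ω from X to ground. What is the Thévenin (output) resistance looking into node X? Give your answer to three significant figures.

R1' = 0.612 + 11.0 = 11.61 Ω (source resistance + R1).
Zeroing V_CC shorts the top of R1' to ground, so R_th = R1' ‖ R2 = 3.366 Ω.

R_th ≈ 3.37 Ω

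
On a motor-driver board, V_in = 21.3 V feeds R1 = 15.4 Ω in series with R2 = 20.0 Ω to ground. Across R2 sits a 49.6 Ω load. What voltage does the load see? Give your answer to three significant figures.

V_out ≈ 10.2 V

First combine the lower leg with the load: R2 ‖ R_L = 14.25 Ω.
Then V_out = V_in · R2'/(R1 + R2') = 21.3 × 14.25/29.65 = 10.24 V.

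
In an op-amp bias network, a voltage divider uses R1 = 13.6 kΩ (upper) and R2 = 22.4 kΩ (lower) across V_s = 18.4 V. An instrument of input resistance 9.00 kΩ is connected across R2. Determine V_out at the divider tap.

V_out ≈ 5.90 V

The load sits in parallel with R2, giving an effective lower resistance R2' = R2·R_L/(R2+R_L) = 6.420 kΩ.
Voltage divider with the loaded lower leg: V_out = 18.4 × 6.420/(13.6 + 6.420) = 18.4 × 0.3207 = 5.901 V.
(Unloaded it would be 11.4 V; the load pulls it down.)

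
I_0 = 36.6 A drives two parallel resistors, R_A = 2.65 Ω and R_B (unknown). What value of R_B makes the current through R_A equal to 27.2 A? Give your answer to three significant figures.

The fraction through R_A equals R_B/(R_A+R_B).
27.2/36.6 = R_B/(R_A + R_B) → R_B = R_A · (0.7432)/(1 − 0.7432) = 2.65 × 2.894 = 7.668 Ω.

R_B ≈ 7.67 Ω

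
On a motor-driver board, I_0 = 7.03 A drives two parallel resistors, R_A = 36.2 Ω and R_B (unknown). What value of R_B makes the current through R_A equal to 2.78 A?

In a two-way split, I_A/I_0 = R_B/(R_A + R_B).
With f = 0.3954, R_B = R_A · f/(1−f) = 36.2 × 0.6541 = 23.68 Ω.

R_B ≈ 23.7 Ω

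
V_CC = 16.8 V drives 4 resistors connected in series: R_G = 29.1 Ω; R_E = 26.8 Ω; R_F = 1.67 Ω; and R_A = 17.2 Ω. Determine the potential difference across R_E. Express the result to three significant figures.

Total series resistance ΣR = 29.1 + 26.8 + 1.67 + 17.2 = 74.77 Ω.
By the voltage-divider rule, V = 16.8 × 26.80/74.77 = 6.022 V.

V ≈ 6.02 V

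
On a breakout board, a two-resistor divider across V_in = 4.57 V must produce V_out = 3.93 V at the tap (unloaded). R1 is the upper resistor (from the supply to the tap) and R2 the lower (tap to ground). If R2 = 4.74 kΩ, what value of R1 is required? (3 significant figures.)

The divider ratio is R2/(R1+R2) = 3.93/4.57 = 0.8600.
R1 = R2·(1/k − 1) = 4.74 × 0.1628 = 0.7719 kΩ.

R1 ≈ 0.772 kΩ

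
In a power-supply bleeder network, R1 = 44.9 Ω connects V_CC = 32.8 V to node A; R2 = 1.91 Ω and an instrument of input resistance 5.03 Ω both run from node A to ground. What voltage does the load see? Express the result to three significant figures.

V_out ≈ 0.981 V

First combine the lower leg with the load: R2 ‖ R_L = 1.384 Ω.
Voltage divider with the loaded lower leg: V_out = 32.8 × 1.384/(44.9 + 1.384) = 32.8 × 0.02991 = 0.9810 V.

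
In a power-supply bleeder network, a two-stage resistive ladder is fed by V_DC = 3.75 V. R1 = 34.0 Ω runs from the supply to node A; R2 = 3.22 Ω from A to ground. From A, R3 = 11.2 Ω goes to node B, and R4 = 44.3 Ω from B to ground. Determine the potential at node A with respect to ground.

V_A ≈ 0.308 V

Node A sees R2 in parallel with the series input of stage 2, R3 + R4 = 55.50 Ω.
Effective lower resistance at A: R2 ‖ 55.50 = 3.043 Ω.
V_A = 3.75 × 3.043/(34.0 + 3.043) = 0.3081 V.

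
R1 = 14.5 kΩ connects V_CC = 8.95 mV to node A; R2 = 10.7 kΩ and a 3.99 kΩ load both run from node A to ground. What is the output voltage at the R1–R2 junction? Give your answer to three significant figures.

V_out ≈ 1.49 mV

The load sits in parallel with R2, giving an effective lower resistance R2' = R2·R_L/(R2+R_L) = 2.906 kΩ.
Now apply the divider: V_out = 8.95 × 0.1670 = 1.494 mV.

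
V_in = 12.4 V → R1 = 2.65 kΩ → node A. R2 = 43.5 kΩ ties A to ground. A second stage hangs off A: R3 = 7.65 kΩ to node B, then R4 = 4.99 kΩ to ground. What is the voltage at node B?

The second stage (R3 + R4 = 12.64 kΩ) loads node A in parallel with R2.
Effective lower resistance at A: R2 ‖ 12.64 = 9.794 kΩ.
V_A = 12.4 × 9.794/(2.65 + 9.794) = 9.759 V.
Then the unloaded second divider: V_B = V_A × R4/(R3+R4) = 9.759 × 0.3948 = 3.853 V.

V_B ≈ 3.85 V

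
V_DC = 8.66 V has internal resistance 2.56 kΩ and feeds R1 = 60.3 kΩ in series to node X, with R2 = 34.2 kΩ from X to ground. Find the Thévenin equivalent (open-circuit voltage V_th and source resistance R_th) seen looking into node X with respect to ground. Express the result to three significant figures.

R1' = 2.56 + 60.3 = 62.86 kΩ (source resistance + R1).
Open-circuit (no load on X): V_th = V_DC · R2/(R1' + R2) = 8.66 × 34.2/(62.86 + 34.2) = 3.051 V.
With V_DC suppressed (replaced by a short), R_th = R1' ‖ R2 = (62.86 × 34.2)/(62.86 + 34.2) = 22.15 kΩ.

V_th ≈ 3.05 V, R_th ≈ 22.1 kΩ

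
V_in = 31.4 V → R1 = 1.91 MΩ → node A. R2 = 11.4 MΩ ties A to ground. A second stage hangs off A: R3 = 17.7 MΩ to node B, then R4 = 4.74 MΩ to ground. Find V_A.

V_A ≈ 25.1 V

The second stage (R3 + R4 = 22.44 MΩ) loads node A in parallel with R2.
R2 ‖ (R3+R4) = 7.560 MΩ.
So V_A = 31.4 × 0.7983 = 25.07 V.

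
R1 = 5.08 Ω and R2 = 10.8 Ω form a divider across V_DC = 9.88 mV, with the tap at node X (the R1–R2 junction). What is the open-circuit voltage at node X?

Open-circuit (no load on X): V_th = V_DC · R2/(R1 + R2) = 9.88 × 10.8/(5.080 + 10.8) = 6.719 mV.

V_th ≈ 6.72 mV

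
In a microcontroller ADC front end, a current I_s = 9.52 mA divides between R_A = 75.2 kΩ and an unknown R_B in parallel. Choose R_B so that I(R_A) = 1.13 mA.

R_B ≈ 10.1 kΩ

Two-branch current divider: I_A = I_s · R_B/(R_A + R_B).
With f = 0.1187, R_B = R_A · f/(1−f) = 75.2 × 0.1347 = 10.13 kΩ.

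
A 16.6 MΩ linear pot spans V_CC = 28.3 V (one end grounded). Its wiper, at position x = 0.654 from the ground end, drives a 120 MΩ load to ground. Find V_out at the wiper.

V_out ≈ 17.9 V

The pot divides into 5.744 MΩ above the wiper and 10.86 MΩ below.
Lower segment in parallel with the load: 10.86 ‖ 120 = 9.956 MΩ.
V_out = 28.3 × 9.956/(5.744 + 9.956) = 17.95 V.
(Unloaded: V_out = x·V_CC = 18.5 V.)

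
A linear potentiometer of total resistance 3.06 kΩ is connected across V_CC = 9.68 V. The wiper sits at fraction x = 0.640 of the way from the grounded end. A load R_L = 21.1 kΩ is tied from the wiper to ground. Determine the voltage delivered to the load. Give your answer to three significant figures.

The pot divides into 1.102 kΩ above the wiper and 1.958 kΩ below.
R_L loads the lower segment: effective lower R = 1.792 kΩ.
V_out = 9.68 × 1.792/(1.102 + 1.792) = 5.995 V.

V_out ≈ 5.99 V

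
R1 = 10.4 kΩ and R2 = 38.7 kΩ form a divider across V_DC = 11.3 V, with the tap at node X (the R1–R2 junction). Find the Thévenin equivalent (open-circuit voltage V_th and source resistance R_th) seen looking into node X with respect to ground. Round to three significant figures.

V_th is the unloaded tap voltage: V_DC · R2/(R1+R2) = 11.3 × 0.7882 = 8.907 V.
Zeroing V_DC shorts the top of R1 to ground, so R_th = R1 ‖ R2 = 8.197 kΩ.

V_th ≈ 8.91 V, R_th ≈ 8.20 kΩ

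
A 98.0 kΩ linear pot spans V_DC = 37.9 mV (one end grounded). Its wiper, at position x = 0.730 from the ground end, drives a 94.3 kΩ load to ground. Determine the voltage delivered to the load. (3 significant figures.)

V_out ≈ 23.0 mV

Split the track: R_lower = x·R_p = 71.54 kΩ, R_upper = (1−x)·R_p = 26.46 kΩ.
R_L loads the lower segment: effective lower R = 40.68 kΩ.
Then V_out = V_DC · 40.68/(26.46 + 40.68) = 22.96 mV.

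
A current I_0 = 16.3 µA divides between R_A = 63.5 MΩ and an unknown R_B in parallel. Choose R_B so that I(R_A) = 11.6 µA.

R_B ≈ 157 MΩ

The fraction through R_A equals R_B/(R_A+R_B).
With f = 0.7117, R_B = R_A · f/(1−f) = 63.5 × 2.468 = 156.7 MΩ.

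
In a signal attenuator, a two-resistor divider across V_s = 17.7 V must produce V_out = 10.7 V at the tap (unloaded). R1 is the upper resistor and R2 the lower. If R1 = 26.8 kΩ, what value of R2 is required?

V_out/V_s = R2/(R1+R2) = 0.6045.
So R2 = R1 · V_out/(V_s − V_out) = 26.8 × 10.7/(17.7 − 10.7) = 26.8 × 1.529 = 40.97 kΩ.

R2 ≈ 41.0 kΩ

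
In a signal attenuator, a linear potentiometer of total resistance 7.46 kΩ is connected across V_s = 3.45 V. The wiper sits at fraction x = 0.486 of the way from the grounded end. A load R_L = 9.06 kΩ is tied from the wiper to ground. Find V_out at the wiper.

Split the track: R_lower = x·R_p = 3.626 kΩ, R_upper = (1−x)·R_p = 3.834 kΩ.
R_L loads the lower segment: effective lower R = 2.589 kΩ.
V_out = 3.45 × 2.589/(3.834 + 2.589) = 1.391 V.
(Unloaded: V_out = x·V_s = 1.68 V.)

V_out ≈ 1.39 V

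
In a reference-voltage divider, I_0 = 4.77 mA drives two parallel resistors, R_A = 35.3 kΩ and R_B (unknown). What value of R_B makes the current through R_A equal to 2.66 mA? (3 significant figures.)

R_B ≈ 44.5 kΩ

Two-branch current divider: I_A = I_0 · R_B/(R_A + R_B).
2.66/4.77 = R_B/(R_A + R_B) → R_B = R_A · (0.5577)/(1 − 0.5577) = 35.3 × 1.261 = 44.50 kΩ.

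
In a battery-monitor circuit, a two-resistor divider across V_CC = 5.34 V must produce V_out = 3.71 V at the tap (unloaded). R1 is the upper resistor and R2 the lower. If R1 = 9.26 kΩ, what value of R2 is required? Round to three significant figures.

V_out/V_CC = R2/(R1+R2) = 0.6948.
So R2 = R1 · V_out/(V_CC − V_out) = 9.26 × 3.71/(5.34 − 3.71) = 9.26 × 2.276 = 21.08 kΩ.

R2 ≈ 21.1 kΩ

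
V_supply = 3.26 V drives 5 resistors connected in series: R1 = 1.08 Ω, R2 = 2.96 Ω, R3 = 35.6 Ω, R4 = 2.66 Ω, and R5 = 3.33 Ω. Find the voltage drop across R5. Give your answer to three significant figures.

V ≈ 0.238 V

Series total: ΣR = 1.08 + 2.96 + 35.6 + 2.66 + 3.33 = 45.63 Ω.
V = V_supply · R/ΣR = 3.26 × 0.07298 = 0.2379 V.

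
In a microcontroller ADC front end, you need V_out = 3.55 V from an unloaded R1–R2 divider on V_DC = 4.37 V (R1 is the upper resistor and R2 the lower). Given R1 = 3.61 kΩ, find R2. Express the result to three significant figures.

The divider ratio is R2/(R1+R2) = 3.55/4.37 = 0.8124.
R2 = R1 · 0.8124/(1 − 0.8124) = 15.63 kΩ.

R2 ≈ 15.6 kΩ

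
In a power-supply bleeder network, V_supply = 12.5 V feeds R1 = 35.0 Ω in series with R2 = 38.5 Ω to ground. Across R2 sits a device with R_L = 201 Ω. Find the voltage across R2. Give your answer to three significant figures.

First combine the lower leg with the load: R2 ‖ R_L = 32.31 Ω.
Now apply the divider: V_out = 12.5 × 0.4800 = 6.000 V.

V_out ≈ 6.00 V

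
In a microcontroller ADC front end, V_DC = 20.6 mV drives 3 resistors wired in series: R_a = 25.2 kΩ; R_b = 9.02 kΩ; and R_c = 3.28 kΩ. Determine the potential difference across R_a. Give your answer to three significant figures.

Series total: ΣR = 25.2 + 9.02 + 3.28 = 37.50 kΩ.
V = V_DC · R/ΣR = 20.6 × 0.6720 = 13.84 mV.

V ≈ 13.8 mV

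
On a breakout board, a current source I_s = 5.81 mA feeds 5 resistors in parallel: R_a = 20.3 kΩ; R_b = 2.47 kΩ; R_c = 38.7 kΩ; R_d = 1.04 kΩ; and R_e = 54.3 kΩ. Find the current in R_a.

I ≈ 0.196 mA

Conductances: ΣG = 1/20.3 + 1/2.47 + 1/38.7 + 1/1.04 + 1/54.3 = 1.460 (1/kΩ).
By the current-divider rule, I = I_s · G_k/ΣG = 5.81 × 0.03374 = 0.1960 mA.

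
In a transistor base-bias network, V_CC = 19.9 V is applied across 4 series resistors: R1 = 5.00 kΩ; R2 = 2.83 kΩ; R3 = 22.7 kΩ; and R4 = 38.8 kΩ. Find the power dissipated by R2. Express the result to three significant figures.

Series current I = V_CC/ΣR = 19.9/69.33 = 0.2870 mA.
P(R2) = I²·R2 = (0.2870)² × 2.83 = 0.2332 mW.

P ≈ 0.233 mW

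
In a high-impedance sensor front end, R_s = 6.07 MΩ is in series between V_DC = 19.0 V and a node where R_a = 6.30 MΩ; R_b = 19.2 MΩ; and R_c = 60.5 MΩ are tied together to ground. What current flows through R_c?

I ≈ 0.132 µA

Parallel bank: R_p = 1/(1/6.30 + 1/19.2 + 1/60.5) = 4.399 MΩ.
V_A by voltage divider: V_A = 19.0 × 4.399/(6.07 + 4.399) = 7.983 V.
Branch current I = V_A/R_c = 7.983/60.5 = 0.1320 µA.
(Equivalently: I_total = 1.815 µA, then current-divider fraction G_k/ΣG = 0.07270.)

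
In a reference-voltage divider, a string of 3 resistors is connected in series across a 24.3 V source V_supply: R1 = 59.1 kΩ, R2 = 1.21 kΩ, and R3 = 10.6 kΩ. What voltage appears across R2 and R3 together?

Series total: ΣR = 59.1 + 1.21 + 10.6 = 70.91 kΩ.
R_{R2..R3} = 1.21 + 10.6 = 11.81 kΩ.
By the voltage-divider rule, V = 24.3 × 11.81/70.91 = 4.047 V.

V ≈ 4.05 V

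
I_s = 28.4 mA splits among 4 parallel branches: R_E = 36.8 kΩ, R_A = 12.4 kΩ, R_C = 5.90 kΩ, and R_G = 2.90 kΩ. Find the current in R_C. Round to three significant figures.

I ≈ 7.74 mA

ΣG = 1/36.8 + 1/12.4 + 1/5.90 + 1/2.90 = 0.6221.
By the current-divider rule, I = I_s · G_k/ΣG = 28.4 × 0.2724 = 7.737 mA.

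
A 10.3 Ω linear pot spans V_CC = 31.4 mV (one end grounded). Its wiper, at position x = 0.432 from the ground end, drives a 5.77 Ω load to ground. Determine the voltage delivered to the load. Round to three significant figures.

Split the track: R_lower = x·R_p = 4.450 Ω, R_upper = (1−x)·R_p = 5.850 Ω.
(x·R_p) ‖ R_L = 2.512 Ω.
Then V_out = V_CC · 2.512/(5.850 + 2.512) = 9.433 mV.

V_out ≈ 9.43 mV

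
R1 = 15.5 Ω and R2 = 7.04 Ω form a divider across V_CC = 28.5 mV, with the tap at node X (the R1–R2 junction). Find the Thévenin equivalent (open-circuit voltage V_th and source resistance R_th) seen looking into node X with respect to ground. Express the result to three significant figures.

V_th ≈ 8.90 mV, R_th ≈ 4.84 Ω

With X open, the divider is unloaded: V_th = 28.5 × 7.04/22.54 = 8.902 mV.
Zeroing V_CC shorts the top of R1 to ground, so R_th = R1 ‖ R2 = 4.841 Ω.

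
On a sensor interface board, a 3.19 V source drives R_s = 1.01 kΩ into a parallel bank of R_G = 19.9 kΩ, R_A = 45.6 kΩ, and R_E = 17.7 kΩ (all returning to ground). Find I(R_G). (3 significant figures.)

Parallel bank: R_p = 1/(1/19.9 + 1/45.6 + 1/17.7) = 7.771 kΩ.
V_A by voltage divider: V_A = 3.19 × 7.771/(1.01 + 7.771) = 2.823 V.
Branch current I = V_A/R_G = 2.823/19.9 = 0.1419 mA.

I ≈ 0.142 mA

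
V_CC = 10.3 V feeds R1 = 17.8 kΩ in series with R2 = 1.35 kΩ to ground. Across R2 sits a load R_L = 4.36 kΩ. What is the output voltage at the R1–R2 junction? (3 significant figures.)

R2 ‖ R_L = (1.35 × 4.36)/(1.35 + 4.36) = 1.031 kΩ.
Now apply the divider: V_out = 10.3 × 0.05474 = 0.5638 V.

V_out ≈ 0.564 V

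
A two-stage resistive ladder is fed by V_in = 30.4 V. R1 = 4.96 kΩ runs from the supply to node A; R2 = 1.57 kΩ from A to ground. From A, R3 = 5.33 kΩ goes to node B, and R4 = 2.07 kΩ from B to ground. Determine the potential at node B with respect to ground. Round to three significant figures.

The second stage (R3 + R4 = 7.400 kΩ) loads node A in parallel with R2.
R2 ‖ (R3+R4) = 1.295 kΩ.
So V_A = 30.4 × 0.2071 = 6.295 V.
Stage 2 is unloaded, so V_B = V_A · R4/(R3+R4) = 6.295 × 2.07/7.400 = 1.761 V.

V_B ≈ 1.76 V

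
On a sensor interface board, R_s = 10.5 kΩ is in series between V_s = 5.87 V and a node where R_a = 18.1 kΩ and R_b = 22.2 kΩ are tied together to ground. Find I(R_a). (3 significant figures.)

I ≈ 0.158 mA

Equivalent of the parallel group: R_p = 9.971 kΩ.
V_A by voltage divider: V_A = 5.87 × 9.971/(10.5 + 9.971) = 2.859 V.
I(R_a) = V_A / R_a = 2.859/18.1 = 0.1580 mA.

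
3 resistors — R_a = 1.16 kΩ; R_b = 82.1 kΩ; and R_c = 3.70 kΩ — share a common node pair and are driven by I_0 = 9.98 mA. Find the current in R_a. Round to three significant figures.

I ≈ 7.52 mA

ΣG = 1/1.16 + 1/82.1 + 1/3.70 = 1.145.
By the current-divider rule, I = I_0 · G_k/ΣG = 9.98 × 0.7532 = 7.517 mA.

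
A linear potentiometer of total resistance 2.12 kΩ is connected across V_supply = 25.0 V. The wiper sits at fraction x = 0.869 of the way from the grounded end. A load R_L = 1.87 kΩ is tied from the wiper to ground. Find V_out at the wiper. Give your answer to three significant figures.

Lower segment x·R_p = 1.842 kΩ; upper segment (1−x)·R_p = 0.2777 kΩ.
R_L loads the lower segment: effective lower R = 0.9280 kΩ.
Loaded-divider output: V_out = 25.0 × 0.7697 = 19.24 V.

V_out ≈ 19.2 V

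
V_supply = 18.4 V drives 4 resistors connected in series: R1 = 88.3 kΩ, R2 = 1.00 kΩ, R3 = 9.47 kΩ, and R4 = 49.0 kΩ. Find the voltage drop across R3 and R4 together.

ΣR = 88.3 + 1.00 + 9.47 + 49.0 = 147.8 kΩ.
R_{R3..R4} = 9.47 + 49.0 = 58.47 kΩ.
Voltage divider: V = V_supply · (58.47 / 147.8) = 18.4 × 0.3957 = 7.281 V.

V ≈ 7.28 V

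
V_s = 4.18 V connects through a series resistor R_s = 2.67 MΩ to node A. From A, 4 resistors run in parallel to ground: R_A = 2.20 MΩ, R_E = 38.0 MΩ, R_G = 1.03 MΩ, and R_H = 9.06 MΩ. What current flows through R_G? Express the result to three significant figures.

I ≈ 0.785 µA

Parallel bank: R_p = 1/(1/2.20 + 1/38.0 + 1/1.03 + 1/9.06) = 0.6402 MΩ.
V_A by voltage divider: V_A = 4.18 × 0.6402/(2.67 + 0.6402) = 0.8084 V.
Branch current I = V_A/R_G = 0.8084/1.03 = 0.7848 µA.
(Check via current divider: I_total = 1.263 µA; share G_k/ΣG = 0.6215 → same result.)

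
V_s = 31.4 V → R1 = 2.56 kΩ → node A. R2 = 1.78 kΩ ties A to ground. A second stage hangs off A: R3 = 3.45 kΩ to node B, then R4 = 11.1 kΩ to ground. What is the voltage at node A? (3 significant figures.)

Looking into the second stage from A: R3 + R4 = 14.55 kΩ appears in parallel with R2.
R2 ‖ (R3+R4) = 1.586 kΩ.
First divider: V_A = V_s · 1.586/(2.56 + 1.586) = 12.01 V.

V_A ≈ 12.0 V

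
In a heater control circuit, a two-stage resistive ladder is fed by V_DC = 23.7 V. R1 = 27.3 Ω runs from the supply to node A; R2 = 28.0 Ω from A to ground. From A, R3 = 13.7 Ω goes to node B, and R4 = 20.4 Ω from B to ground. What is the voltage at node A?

The second stage (R3 + R4 = 34.10 Ω) loads node A in parallel with R2.
Effective lower resistance at A: R2 ‖ 34.10 = 15.38 Ω.
So V_A = 23.7 × 0.3603 = 8.539 V.

V_A ≈ 8.54 V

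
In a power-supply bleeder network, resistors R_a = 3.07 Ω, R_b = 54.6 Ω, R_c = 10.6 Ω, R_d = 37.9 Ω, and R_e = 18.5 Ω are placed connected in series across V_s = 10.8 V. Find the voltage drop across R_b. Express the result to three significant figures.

ΣR = 3.07 + 54.6 + 10.6 + 37.9 + 18.5 = 124.7 Ω.
V = V_s · R/ΣR = 10.8 × 0.4380 = 4.730 V.

V ≈ 4.73 V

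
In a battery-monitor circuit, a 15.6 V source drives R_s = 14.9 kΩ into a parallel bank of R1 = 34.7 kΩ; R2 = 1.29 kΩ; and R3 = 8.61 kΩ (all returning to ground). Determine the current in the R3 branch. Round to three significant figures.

I ≈ 0.123 mA

Parallel bank: R_p = 1/(1/34.7 + 1/1.29 + 1/8.61) = 1.087 kΩ.
V_A by voltage divider: V_A = 15.6 × 1.087/(14.9 + 1.087) = 1.060 V.
I(R3) = V_A / R3 = 1.060/8.61 = 0.1232 mA.
(Check via current divider: I_total = 0.9758 mA; share G_k/ΣG = 0.1262 → same result.)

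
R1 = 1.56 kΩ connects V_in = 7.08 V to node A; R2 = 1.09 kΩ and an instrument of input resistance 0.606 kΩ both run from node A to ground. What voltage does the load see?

The load sits in parallel with R2, giving an effective lower resistance R2' = R2·R_L/(R2+R_L) = 0.3895 kΩ.
Voltage divider with the loaded lower leg: V_out = 7.08 × 0.3895/(1.56 + 0.3895) = 7.08 × 0.1998 = 1.414 V.

V_out ≈ 1.41 V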